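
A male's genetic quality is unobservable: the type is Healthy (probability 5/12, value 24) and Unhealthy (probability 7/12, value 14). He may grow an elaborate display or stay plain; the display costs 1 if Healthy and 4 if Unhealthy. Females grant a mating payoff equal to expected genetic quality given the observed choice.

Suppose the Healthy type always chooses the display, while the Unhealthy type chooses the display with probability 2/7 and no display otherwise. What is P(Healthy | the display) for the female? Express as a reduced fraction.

P(the display) = (5/12)·1 + (7/12)·(2/7) = 7/12.
By Bayes' rule, P(Healthy | the display) = (5/12) / (7/12) = 5/7.

5/7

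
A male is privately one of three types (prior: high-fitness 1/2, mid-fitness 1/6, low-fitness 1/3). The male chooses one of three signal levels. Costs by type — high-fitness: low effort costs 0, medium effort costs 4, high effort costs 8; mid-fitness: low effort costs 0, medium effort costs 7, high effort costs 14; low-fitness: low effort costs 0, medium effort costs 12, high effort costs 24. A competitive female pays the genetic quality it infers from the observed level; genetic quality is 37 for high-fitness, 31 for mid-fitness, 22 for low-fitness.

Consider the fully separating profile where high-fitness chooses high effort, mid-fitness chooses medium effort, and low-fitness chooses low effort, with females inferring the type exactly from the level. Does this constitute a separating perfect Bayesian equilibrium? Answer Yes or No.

Separating mating payoffs: high effort → 37, medium effort → 31, low effort → 22.
high-fitness (assigned high effort): low effort: 22 − 0 = 22; medium effort: 31 − 4 = 27; high effort: 37 − 8 = 29. high-fitness stays.
mid-fitness (assigned medium effort): low effort: 22 − 0 = 22; medium effort: 31 − 7 = 24; high effort: 37 − 14 = 23. mid-fitness stays.
low-fitness (assigned low effort): low effort: 22 − 0 = 22; medium effort: 31 − 12 = 19; high effort: 37 − 24 = 13. low-fitness stays.
Every type prefers its assigned level; separation holds.

Yes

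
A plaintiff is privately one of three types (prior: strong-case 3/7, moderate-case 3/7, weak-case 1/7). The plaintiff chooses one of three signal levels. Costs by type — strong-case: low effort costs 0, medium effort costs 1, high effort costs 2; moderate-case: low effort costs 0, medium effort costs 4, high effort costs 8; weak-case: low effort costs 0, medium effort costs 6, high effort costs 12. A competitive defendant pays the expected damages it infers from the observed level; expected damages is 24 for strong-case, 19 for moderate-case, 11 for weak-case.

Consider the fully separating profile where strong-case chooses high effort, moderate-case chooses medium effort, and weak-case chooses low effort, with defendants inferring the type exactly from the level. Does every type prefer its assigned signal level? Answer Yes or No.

Separating settlements: high effort → 24, medium effort → 19, low effort → 11.
strong-case (assigned high effort): low effort: 11 − 0 = 11; medium effort: 19 − 1 = 18; high effort: 24 − 2 = 22. strong-case stays.
moderate-case (assigned medium effort): low effort: 11 − 0 = 11; medium effort: 19 − 4 = 15; high effort: 24 − 8 = 16. moderate-case prefers high effort.
weak-case (assigned low effort): low effort: 11 − 0 = 11; medium effort: 19 − 6 = 13; high effort: 24 − 12 = 12. weak-case prefers medium effort.
At least one type deviates; the separating profile fails.

No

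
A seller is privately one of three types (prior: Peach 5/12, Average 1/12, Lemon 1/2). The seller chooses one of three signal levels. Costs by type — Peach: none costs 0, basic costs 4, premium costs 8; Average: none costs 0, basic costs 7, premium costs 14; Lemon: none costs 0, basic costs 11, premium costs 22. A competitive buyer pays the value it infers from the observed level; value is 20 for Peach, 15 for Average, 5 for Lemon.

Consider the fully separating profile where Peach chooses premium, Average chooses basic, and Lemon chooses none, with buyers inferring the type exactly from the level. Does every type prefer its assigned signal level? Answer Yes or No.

Separating prices: premium → 20, basic → 15, none → 5.
Peach (assigned premium): none: 5 − 0 = 5; basic: 15 − 4 = 11; premium: 20 − 8 = 12. Peach stays.
Average (assigned basic): none: 5 − 0 = 5; basic: 15 − 7 = 8; premium: 20 − 14 = 6. Average stays.
Lemon (assigned none): none: 5 − 0 = 5; basic: 15 − 11 = 4; premium: 20 − 22 = -2. Lemon stays.
Every type prefers its assigned level; separation holds.

Yes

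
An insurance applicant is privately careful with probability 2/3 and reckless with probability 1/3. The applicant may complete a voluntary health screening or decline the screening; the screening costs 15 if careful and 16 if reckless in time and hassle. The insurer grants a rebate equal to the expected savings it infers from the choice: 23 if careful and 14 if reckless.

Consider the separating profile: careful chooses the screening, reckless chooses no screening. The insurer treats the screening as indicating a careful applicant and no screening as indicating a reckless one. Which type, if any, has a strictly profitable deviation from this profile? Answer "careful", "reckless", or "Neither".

careful

The screening pays 23; no screening pays 14.
careful: assigned the screening, nets 23 − 15 = 8; deviating to no screening nets 14.
reckless: assigned no screening, nets 14; deviating to the screening nets 23 − 16 = 7.
The careful type gains 6 by deviating.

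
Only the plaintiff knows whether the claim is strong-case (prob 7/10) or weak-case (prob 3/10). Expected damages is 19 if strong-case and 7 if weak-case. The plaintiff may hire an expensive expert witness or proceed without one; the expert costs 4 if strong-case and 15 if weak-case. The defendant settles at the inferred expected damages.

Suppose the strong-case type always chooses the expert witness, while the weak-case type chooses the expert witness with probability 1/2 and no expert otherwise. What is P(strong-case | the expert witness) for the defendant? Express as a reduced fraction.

14/17

P(the expert witness) = (7/10)·1 + (3/10)·(1/2) = 17/20.
By Bayes' rule, P(strong-case | the expert witness) = (7/10) / (17/20) = 14/17.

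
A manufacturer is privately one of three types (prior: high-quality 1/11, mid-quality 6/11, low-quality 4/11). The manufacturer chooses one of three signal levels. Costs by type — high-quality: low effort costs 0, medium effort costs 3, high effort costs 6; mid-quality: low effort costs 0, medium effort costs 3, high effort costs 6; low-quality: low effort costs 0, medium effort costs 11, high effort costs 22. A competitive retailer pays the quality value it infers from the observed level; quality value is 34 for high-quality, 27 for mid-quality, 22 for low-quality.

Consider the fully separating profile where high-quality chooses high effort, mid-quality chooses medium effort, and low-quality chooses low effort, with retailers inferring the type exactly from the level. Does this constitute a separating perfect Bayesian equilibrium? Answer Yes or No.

No

Separating prices: high effort → 34, medium effort → 27, low effort → 22.
high-quality (assigned high effort): low effort: 22 − 0 = 22; medium effort: 27 − 3 = 24; high effort: 34 − 6 = 28. high-quality stays.
mid-quality (assigned medium effort): low effort: 22 − 0 = 22; medium effort: 27 − 3 = 24; high effort: 34 − 6 = 28. mid-quality prefers high effort.
low-quality (assigned low effort): low effort: 22 − 0 = 22; medium effort: 27 − 11 = 16; high effort: 34 − 22 = 12. low-quality stays.
At least one type deviates; the separating profile fails.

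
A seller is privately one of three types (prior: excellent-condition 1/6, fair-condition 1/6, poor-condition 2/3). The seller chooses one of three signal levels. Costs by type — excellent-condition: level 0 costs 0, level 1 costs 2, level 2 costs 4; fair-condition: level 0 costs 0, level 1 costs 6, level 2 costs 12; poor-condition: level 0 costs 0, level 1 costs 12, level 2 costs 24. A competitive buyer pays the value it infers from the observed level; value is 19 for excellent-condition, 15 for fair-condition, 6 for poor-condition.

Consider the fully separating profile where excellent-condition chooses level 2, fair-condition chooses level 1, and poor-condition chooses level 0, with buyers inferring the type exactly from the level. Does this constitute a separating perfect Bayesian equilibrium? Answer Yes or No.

Separating prices: level 2 → 19, level 1 → 15, level 0 → 6.
excellent-condition (assigned level 2): level 0: 6 − 0 = 6; level 1: 15 − 2 = 13; level 2: 19 − 4 = 15. excellent-condition stays.
fair-condition (assigned level 1): level 0: 6 − 0 = 6; level 1: 15 − 6 = 9; level 2: 19 − 12 = 7. fair-condition stays.
poor-condition (assigned level 0): level 0: 6 − 0 = 6; level 1: 15 − 12 = 3; level 2: 19 − 24 = -5. poor-condition stays.
Every type prefers its assigned level; separation holds.

Yes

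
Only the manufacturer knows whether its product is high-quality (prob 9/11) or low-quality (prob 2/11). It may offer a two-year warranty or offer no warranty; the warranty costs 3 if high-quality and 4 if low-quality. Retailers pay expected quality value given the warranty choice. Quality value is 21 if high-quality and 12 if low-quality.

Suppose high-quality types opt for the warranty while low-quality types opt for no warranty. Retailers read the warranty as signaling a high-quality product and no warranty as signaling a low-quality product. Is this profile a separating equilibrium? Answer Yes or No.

Under these beliefs, the warranty earns price 21 and no warranty earns price 12.
high-quality: the warranty nets 21 − 3 = 18; no warranty nets 12. high-quality prefers the warranty.
low-quality: the warranty nets 21 − 4 = 17; no warranty nets 12. low-quality would deviate to the warranty.
low-quality has a profitable deviation, so the profile is not an equilibrium.

No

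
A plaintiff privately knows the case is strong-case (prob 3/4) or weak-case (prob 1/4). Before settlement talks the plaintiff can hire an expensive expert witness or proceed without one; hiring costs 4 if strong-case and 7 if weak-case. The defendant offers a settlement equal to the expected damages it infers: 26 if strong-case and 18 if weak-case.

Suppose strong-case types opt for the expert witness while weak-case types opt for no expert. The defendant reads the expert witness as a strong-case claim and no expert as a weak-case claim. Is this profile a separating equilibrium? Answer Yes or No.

Under these beliefs, the expert witness earns settlement 26 and no expert earns settlement 18.
strong-case: the expert witness nets 26 − 4 = 22; no expert nets 18. strong-case prefers the expert witness.
weak-case: the expert witness nets 26 − 7 = 19; no expert nets 18. weak-case would deviate to the expert witness.
weak-case has a profitable deviation, so the profile is not an equilibrium.

No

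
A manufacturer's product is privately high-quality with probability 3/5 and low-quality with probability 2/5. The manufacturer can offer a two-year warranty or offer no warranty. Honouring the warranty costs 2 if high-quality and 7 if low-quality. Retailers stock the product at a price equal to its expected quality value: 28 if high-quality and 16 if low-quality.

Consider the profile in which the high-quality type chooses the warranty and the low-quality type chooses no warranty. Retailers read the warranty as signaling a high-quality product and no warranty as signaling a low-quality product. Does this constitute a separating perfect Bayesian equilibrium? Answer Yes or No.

No

Under these beliefs, the warranty earns price 28 and no warranty earns price 16.
high-quality: the warranty nets 28 − 2 = 26; no warranty nets 16. high-quality prefers the warranty.
low-quality: the warranty nets 28 − 7 = 21; no warranty nets 16. low-quality would deviate to the warranty.
low-quality has a profitable deviation, so the profile is not an equilibrium.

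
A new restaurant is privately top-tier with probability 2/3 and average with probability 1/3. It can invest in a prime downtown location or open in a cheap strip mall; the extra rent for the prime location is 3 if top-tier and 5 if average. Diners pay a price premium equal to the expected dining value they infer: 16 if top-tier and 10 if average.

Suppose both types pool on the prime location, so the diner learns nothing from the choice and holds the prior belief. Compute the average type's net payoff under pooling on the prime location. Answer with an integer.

9

Pooled price premium = 2/3·16 + 1/3·10 = 14.
average pays cost 5 for the prime location, so net payoff = 14 − 5 = 9.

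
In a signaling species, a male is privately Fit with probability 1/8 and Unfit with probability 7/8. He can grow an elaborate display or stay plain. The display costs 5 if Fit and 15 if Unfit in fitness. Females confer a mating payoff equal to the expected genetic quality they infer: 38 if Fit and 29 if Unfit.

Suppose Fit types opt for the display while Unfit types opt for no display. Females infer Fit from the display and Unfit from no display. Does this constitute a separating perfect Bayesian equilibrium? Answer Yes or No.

Under these beliefs, the display earns mating payoff 38 and no display earns mating payoff 29.
Fit: the display nets 38 − 5 = 33; no display nets 29. Fit prefers the display.
Unfit: the display nets 38 − 15 = 23; no display nets 29. Unfit prefers no display.
Neither type deviates, so the separating profile is an equilibrium.

Yes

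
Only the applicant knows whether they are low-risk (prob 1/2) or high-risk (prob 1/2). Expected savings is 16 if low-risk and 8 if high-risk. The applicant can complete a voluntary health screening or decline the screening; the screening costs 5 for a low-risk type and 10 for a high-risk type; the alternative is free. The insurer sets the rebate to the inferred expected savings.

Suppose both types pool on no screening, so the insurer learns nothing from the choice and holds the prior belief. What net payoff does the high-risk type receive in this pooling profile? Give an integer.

Pooled rebate = 1/2·16 + 1/2·8 = 12.
high-risk pays no cost for no screening, so net payoff = 12.

12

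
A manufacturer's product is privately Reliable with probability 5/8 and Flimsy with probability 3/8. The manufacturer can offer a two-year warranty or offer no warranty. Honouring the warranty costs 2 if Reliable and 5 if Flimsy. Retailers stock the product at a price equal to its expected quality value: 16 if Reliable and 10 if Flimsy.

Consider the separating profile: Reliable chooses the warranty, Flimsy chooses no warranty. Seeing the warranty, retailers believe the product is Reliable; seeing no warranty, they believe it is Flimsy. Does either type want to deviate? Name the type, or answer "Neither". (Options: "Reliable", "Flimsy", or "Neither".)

The warranty pays 16; no warranty pays 10.
Reliable: assigned the warranty, nets 16 − 2 = 14; deviating to no warranty nets 10.
Flimsy: assigned no warranty, nets 10; deviating to the warranty nets 16 − 5 = 11.
The Flimsy type gains 1 by deviating.

Flimsy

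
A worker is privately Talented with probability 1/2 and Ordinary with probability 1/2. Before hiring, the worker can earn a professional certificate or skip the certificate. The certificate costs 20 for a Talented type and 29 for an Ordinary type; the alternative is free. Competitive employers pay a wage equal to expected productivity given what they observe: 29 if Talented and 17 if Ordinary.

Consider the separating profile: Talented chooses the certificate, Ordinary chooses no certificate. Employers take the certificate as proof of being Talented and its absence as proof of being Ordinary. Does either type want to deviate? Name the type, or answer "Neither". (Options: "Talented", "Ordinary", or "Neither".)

Talented

The certificate pays 29; no certificate pays 17.
Talented: assigned the certificate, nets 29 − 20 = 9; deviating to no certificate nets 17.
Ordinary: assigned no certificate, nets 17; deviating to the certificate nets 29 − 29 = 0.
The Talented type gains 8 by deviating.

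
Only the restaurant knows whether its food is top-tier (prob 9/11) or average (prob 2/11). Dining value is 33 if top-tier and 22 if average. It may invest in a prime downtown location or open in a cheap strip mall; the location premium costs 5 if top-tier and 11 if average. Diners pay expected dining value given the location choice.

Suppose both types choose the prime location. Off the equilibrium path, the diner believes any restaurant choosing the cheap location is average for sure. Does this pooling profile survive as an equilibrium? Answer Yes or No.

On path, the diner holds the prior and pays 9/11·33 + 2/11·22 = 31. Off path (the cheap location), believing average, it pays 22.
top-tier: the prime location nets 31 − 5 = 26; the cheap location nets 22. top-tier stays.
average: the prime location nets 31 − 11 = 20; the cheap location nets 22. average would deviate.
A type deviates, so pooling fails.

No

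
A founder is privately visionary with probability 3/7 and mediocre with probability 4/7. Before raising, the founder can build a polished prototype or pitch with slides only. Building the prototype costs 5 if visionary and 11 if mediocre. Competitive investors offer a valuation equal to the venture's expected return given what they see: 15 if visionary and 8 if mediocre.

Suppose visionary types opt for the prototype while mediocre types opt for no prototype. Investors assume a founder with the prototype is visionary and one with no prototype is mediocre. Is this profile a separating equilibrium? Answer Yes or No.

Under these beliefs, the prototype earns valuation 15 and no prototype earns valuation 8.
visionary: the prototype nets 15 − 5 = 10; no prototype nets 8. visionary prefers the prototype.
mediocre: the prototype nets 15 − 11 = 4; no prototype nets 8. mediocre prefers no prototype.
Neither type deviates, so the separating profile is an equilibrium.

Yes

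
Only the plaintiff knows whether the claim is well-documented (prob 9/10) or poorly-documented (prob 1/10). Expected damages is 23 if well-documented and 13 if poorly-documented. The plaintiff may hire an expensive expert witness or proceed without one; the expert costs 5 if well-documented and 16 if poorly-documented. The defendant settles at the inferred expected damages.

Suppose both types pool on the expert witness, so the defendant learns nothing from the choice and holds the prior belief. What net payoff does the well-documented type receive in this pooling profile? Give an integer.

Pooled settlement = 9/10·23 + 1/10·13 = 22.
well-documented pays cost 5 for the expert witness, so net payoff = 22 − 5 = 17.

17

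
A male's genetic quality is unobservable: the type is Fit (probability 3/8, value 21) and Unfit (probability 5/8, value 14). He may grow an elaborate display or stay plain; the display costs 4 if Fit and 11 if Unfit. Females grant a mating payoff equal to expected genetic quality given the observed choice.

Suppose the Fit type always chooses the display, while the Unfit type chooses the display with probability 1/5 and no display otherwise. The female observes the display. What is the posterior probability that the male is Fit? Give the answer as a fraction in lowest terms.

3/4

P(the display) = (3/8)·1 + (5/8)·(1/5) = 1/2.
By Bayes' rule, P(Fit | the display) = (3/8) / (1/2) = 3/4.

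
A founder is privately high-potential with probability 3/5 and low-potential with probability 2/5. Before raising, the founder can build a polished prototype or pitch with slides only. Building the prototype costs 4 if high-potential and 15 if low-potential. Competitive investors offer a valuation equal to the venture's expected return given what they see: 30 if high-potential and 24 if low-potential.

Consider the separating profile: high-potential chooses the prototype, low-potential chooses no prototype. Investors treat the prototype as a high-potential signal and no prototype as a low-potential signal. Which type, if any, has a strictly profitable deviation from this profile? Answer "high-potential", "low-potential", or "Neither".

The prototype pays 30; no prototype pays 24.
high-potential: assigned the prototype, nets 30 − 4 = 26; deviating to no prototype nets 24.
low-potential: assigned no prototype, nets 24; deviating to the prototype nets 30 − 15 = 15.
Both types strictly prefer their assigned action; no profitable deviation.

Neither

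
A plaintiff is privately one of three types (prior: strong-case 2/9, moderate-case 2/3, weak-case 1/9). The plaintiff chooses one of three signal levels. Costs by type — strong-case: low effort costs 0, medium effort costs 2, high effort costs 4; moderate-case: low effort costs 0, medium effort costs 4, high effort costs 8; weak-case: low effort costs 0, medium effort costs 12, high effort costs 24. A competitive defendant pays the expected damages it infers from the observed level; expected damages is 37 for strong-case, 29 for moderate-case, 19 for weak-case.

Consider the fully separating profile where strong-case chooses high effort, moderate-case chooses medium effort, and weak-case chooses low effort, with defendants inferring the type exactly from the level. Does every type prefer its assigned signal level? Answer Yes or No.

No

Separating settlements: high effort → 37, medium effort → 29, low effort → 19.
strong-case (assigned high effort): low effort: 19 − 0 = 19; medium effort: 29 − 2 = 27; high effort: 37 − 4 = 33. strong-case stays.
moderate-case (assigned medium effort): low effort: 19 − 0 = 19; medium effort: 29 − 4 = 25; high effort: 37 − 8 = 29. moderate-case prefers high effort.
weak-case (assigned low effort): low effort: 19 − 0 = 19; medium effort: 29 − 12 = 17; high effort: 37 − 24 = 13. weak-case stays.
At least one type deviates; the separating profile fails.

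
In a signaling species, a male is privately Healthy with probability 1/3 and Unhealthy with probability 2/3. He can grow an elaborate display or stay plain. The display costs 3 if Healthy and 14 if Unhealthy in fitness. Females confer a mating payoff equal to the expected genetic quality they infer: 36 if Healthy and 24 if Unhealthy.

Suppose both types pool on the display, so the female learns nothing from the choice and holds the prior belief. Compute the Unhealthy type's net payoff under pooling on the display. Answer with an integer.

14

Pooled mating payoff = 1/3·36 + 2/3·24 = 28.
Unhealthy pays cost 14 for the display, so net payoff = 28 − 14 = 14.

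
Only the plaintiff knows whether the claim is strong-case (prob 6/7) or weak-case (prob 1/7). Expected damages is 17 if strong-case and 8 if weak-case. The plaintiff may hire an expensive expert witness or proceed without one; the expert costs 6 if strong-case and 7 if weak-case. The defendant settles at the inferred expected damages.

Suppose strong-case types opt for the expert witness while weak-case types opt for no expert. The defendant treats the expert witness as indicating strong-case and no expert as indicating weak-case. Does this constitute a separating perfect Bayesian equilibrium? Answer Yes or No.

No

Under these beliefs, the expert witness earns settlement 17 and no expert earns settlement 8.
strong-case: the expert witness nets 17 − 6 = 11; no expert nets 8. strong-case prefers the expert witness.
weak-case: the expert witness nets 17 − 7 = 10; no expert nets 8. weak-case would deviate to the expert witness.
weak-case has a profitable deviation, so the profile is not an equilibrium.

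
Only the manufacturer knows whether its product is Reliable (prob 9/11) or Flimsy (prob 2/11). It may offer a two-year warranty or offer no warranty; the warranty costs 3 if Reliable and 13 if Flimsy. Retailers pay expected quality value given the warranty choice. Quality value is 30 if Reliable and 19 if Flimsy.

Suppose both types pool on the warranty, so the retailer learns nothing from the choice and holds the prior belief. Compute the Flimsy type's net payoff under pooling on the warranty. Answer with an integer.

Pooled price = 9/11·30 + 2/11·19 = 28.
Flimsy pays cost 13 for the warranty, so net payoff = 28 − 13 = 15.

15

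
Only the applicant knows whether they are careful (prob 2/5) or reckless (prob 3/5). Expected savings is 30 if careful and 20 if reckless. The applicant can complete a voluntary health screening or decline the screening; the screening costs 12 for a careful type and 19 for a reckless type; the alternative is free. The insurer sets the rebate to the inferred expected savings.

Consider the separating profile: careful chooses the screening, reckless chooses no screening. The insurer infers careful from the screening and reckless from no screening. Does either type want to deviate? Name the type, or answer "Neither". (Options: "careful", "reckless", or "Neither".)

The screening pays 30; no screening pays 20.
careful: assigned the screening, nets 30 − 12 = 18; deviating to no screening nets 20.
reckless: assigned no screening, nets 20; deviating to the screening nets 30 − 19 = 11.
The careful type gains 2 by deviating.

careful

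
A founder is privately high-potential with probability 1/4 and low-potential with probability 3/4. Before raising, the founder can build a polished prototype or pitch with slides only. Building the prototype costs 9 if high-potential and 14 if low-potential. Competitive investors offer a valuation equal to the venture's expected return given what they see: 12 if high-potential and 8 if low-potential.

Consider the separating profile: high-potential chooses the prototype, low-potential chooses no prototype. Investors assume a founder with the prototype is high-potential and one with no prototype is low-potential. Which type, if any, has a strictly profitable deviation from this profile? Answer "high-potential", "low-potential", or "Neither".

high-potential

The prototype pays 12; no prototype pays 8.
high-potential: assigned the prototype, nets 12 − 9 = 3; deviating to no prototype nets 8.
low-potential: assigned no prototype, nets 8; deviating to the prototype nets 12 − 14 = -2.
The high-potential type gains 5 by deviating.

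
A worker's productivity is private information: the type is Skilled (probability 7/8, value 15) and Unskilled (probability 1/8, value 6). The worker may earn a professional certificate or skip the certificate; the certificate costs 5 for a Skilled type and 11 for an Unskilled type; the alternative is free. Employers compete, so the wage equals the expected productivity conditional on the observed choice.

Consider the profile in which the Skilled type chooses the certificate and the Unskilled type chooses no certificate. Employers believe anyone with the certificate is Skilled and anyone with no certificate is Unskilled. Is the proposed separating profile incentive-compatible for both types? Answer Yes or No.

Yes

Under these beliefs, the certificate earns wage 15 and no certificate earns wage 6.
Skilled: the certificate nets 15 − 5 = 10; no certificate nets 6. Skilled prefers the certificate.
Unskilled: the certificate nets 15 − 11 = 4; no certificate nets 6. Unskilled prefers no certificate.
Neither type deviates, so the separating profile is an equilibrium.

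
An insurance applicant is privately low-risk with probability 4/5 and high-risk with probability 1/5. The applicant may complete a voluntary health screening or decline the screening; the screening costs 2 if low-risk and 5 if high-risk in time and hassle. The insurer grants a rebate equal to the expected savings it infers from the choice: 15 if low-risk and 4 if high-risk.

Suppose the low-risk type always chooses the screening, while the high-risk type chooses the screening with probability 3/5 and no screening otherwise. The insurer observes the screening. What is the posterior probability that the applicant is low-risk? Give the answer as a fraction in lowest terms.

P(the screening) = (4/5)·1 + (1/5)·(3/5) = 23/25.
By Bayes' rule, P(low-risk | the screening) = (4/5) / (23/25) = 20/23.

20/23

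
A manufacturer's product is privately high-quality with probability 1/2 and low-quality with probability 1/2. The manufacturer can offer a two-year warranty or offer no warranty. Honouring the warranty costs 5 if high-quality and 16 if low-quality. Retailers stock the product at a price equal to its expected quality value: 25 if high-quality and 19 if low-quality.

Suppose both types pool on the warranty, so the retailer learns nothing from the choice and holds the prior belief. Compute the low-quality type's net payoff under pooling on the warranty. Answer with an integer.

6

Pooled price = 1/2·25 + 1/2·19 = 22.
low-quality pays cost 16 for the warranty, so net payoff = 22 − 16 = 6.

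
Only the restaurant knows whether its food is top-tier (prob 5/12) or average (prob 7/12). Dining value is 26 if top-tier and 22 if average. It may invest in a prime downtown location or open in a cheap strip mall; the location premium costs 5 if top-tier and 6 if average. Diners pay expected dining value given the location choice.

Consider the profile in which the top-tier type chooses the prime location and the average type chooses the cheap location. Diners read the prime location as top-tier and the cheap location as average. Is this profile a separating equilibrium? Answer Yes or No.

No

Under these beliefs, the prime location earns price premium 26 and the cheap location earns price premium 22.
top-tier: the prime location nets 26 − 5 = 21; the cheap location nets 22. top-tier would deviate to the cheap location.
average: the prime location nets 26 − 6 = 20; the cheap location nets 22. average prefers the cheap location.
top-tier has a profitable deviation, so the profile is not an equilibrium.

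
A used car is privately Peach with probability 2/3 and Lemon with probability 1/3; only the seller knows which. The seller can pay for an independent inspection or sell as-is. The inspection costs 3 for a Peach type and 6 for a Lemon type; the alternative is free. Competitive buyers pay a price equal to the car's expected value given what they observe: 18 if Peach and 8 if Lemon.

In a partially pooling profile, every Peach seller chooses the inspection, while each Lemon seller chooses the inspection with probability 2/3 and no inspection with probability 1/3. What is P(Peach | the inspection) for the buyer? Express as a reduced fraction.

3/4

P(the inspection) = (2/3)·1 + (1/3)·(2/3) = 8/9.
By Bayes' rule, P(Peach | the inspection) = (2/3) / (8/9) = 3/4.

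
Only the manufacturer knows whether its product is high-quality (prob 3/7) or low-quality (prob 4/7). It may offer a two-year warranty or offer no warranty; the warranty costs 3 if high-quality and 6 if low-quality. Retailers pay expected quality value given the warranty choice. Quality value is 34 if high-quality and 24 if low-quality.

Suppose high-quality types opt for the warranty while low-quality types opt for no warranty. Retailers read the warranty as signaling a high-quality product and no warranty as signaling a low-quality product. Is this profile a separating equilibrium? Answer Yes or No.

No

Under these beliefs, the warranty earns price 34 and no warranty earns price 24.
high-quality: the warranty nets 34 − 3 = 31; no warranty nets 24. high-quality prefers the warranty.
low-quality: the warranty nets 34 − 6 = 28; no warranty nets 24. low-quality would deviate to the warranty.
low-quality has a profitable deviation, so the profile is not an equilibrium.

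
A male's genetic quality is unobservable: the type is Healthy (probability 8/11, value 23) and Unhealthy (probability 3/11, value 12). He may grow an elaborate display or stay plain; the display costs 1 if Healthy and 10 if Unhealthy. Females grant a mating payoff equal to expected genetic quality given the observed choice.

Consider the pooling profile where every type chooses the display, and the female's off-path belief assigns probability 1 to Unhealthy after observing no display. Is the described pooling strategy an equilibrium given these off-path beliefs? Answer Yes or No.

No

On path, the female holds the prior and pays 8/11·23 + 3/11·12 = 20. Off path (no display), believing Unhealthy, it pays 12.
Healthy: the display nets 20 − 1 = 19; no display nets 12. Healthy stays.
Unhealthy: the display nets 20 − 10 = 10; no display nets 12. Unhealthy would deviate.
A type deviates, so pooling fails.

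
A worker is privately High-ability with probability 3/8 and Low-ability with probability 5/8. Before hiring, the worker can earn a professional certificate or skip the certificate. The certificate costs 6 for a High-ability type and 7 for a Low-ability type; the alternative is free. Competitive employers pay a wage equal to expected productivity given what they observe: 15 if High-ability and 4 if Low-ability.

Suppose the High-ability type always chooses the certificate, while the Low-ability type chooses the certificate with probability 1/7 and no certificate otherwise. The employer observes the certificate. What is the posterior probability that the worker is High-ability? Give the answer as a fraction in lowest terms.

P(the certificate) = (3/8)·1 + (5/8)·(1/7) = 13/28.
By Bayes' rule, P(High-ability | the certificate) = (3/8) / (13/28) = 21/26.

21/26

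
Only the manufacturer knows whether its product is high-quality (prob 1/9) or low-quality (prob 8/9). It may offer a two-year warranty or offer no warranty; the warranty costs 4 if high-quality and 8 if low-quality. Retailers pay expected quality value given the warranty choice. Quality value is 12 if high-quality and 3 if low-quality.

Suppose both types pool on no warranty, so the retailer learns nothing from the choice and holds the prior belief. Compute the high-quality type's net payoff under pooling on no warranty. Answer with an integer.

Pooled price = 1/9·12 + 8/9·3 = 4.
high-quality pays no cost for no warranty, so net payoff = 4.

4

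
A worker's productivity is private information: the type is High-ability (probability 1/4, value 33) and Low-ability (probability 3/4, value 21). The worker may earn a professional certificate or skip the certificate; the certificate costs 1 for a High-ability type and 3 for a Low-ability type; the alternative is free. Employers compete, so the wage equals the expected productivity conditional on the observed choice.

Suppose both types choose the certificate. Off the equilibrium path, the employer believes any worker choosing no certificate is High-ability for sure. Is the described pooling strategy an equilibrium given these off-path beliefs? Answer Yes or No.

On path, the employer holds the prior and pays 1/4·33 + 3/4·21 = 24. Off path (no certificate), believing High-ability, it pays 33.
High-ability: the certificate nets 24 − 1 = 23; no certificate nets 33. High-ability would deviate.
Low-ability: the certificate nets 24 − 3 = 21; no certificate nets 33. Low-ability would deviate.
A type deviates, so pooling fails.

No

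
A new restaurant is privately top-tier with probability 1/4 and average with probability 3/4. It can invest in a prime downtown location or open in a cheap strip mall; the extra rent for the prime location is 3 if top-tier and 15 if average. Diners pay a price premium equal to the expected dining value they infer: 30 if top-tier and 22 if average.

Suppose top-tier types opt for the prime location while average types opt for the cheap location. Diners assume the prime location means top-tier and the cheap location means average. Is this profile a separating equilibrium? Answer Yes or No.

Under these beliefs, the prime location earns price premium 30 and the cheap location earns price premium 22.
top-tier: the prime location nets 30 − 3 = 27; the cheap location nets 22. top-tier prefers the prime location.
average: the prime location nets 30 − 15 = 15; the cheap location nets 22. average prefers the cheap location.
Neither type deviates, so the separating profile is an equilibrium.

Yes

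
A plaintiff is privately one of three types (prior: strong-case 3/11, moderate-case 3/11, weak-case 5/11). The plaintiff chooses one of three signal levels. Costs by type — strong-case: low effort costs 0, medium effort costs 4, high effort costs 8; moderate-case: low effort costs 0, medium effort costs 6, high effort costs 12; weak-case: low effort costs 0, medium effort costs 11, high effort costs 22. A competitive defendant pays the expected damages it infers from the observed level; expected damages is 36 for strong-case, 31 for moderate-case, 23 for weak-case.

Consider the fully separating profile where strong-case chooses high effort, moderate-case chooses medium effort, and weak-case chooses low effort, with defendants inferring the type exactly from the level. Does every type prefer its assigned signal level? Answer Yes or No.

Separating settlements: high effort → 36, medium effort → 31, low effort → 23.
strong-case (assigned high effort): low effort: 23 − 0 = 23; medium effort: 31 − 4 = 27; high effort: 36 − 8 = 28. strong-case stays.
moderate-case (assigned medium effort): low effort: 23 − 0 = 23; medium effort: 31 − 6 = 25; high effort: 36 − 12 = 24. moderate-case stays.
weak-case (assigned low effort): low effort: 23 − 0 = 23; medium effort: 31 − 11 = 20; high effort: 36 − 22 = 14. weak-case stays.
Every type prefers its assigned level; separation holds.

Yes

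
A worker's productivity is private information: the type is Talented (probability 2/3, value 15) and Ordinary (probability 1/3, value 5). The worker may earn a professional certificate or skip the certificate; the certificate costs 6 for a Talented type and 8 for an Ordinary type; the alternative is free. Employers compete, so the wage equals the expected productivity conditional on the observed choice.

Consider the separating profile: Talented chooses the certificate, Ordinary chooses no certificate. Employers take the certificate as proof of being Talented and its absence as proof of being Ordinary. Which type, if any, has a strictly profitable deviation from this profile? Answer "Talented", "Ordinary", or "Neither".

The certificate pays 15; no certificate pays 5.
Talented: assigned the certificate, nets 15 − 6 = 9; deviating to no certificate nets 5.
Ordinary: assigned no certificate, nets 5; deviating to the certificate nets 15 − 8 = 7.
The Ordinary type gains 2 by deviating.

Ordinary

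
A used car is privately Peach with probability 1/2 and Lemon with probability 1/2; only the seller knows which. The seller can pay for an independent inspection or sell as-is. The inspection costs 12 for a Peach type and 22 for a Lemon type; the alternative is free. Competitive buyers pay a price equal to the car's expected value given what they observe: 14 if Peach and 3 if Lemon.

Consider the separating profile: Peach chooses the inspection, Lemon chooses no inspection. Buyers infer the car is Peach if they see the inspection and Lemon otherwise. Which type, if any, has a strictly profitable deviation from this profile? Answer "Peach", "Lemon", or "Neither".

Peach

The inspection pays 14; no inspection pays 3.
Peach: assigned the inspection, nets 14 − 12 = 2; deviating to no inspection nets 3.
Lemon: assigned no inspection, nets 3; deviating to the inspection nets 14 − 22 = -8.
The Peach type gains 1 by deviating.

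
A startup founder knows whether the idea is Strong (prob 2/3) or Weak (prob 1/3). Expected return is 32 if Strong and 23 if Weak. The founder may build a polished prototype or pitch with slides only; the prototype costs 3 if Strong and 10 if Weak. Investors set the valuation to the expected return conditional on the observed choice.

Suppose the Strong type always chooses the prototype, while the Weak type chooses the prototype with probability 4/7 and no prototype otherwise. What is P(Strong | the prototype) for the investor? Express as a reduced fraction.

P(the prototype) = (2/3)·1 + (1/3)·(4/7) = 6/7.
By Bayes' rule, P(Strong | the prototype) = (2/3) / (6/7) = 7/9.

7/9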